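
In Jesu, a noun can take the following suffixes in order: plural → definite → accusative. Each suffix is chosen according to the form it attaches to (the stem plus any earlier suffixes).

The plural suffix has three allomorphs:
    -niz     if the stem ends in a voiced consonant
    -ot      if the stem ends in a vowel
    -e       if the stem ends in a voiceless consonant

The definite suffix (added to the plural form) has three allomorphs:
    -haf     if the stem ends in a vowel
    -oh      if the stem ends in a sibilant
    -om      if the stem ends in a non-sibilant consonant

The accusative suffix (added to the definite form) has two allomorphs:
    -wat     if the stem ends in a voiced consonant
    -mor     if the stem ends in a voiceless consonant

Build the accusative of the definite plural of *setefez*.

setefeznizohmor

The final sound of *setefez* is /z/, which is a voiced consonant, so the plural suffix is -niz, giving *setefezniz*.
Since the final sound of the plural form *setefezniz* is /z/ (a sibilant), it takes -oh, giving *setefeznizoh*.
The definite form *setefeznizoh*: final consonant = /h/, voiceless → -mor → *setefeznizohmor*.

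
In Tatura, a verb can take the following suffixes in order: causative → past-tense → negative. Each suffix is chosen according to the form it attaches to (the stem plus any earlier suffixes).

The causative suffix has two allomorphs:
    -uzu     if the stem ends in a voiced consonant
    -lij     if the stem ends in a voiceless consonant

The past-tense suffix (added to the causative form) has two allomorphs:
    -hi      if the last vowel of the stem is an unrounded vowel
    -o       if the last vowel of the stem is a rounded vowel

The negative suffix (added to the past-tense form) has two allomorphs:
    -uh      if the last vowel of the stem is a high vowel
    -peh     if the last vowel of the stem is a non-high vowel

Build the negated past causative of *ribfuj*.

ribfujuzuopeh

*ribfuj* — final consonant /j/ (voiced) → -uzu → *ribfujuzu*.
Since the last vowel of the causative form *ribfujuzu* is /u/ (a rounded vowel), it takes -o, giving *ribfujuzuo*.
The past-tense form *ribfujuzuo*: last vowel = /o/, a non-high vowel → -peh → *ribfujuzuopeh*.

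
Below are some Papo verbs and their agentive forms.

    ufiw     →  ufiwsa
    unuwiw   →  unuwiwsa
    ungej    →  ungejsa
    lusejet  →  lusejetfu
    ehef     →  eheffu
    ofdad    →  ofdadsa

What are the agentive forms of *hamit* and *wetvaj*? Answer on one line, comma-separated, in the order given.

hamitfu, wetvajsa

The pattern is voicing of the final consonant: -fu when the stem ends in a voiceless consonant (*lusejet*, *ehef*); -sa when the stem ends in a voiced consonant (*ufiw*, *unuwiw*, *ungej*, *ofdad*).
Since the final consonant of *hamit* is /t/ (voiceless), it takes -fu, giving *hamitfu*.
The final consonant of *wetvaj* is /j/, which is voiced, so the suffix is -sa, giving *wetvajsa*.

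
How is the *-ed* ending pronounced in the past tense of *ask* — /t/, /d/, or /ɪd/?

/t/

The stem *ask* ends in a voiceless consonant other than /t/.
The -ed suffix is realized as /ɪd/ after /t, d/; as /t/ after other voiceless consonants; and as /d/ after other voiced sounds.
So -ed on *ask* is pronounced /t/.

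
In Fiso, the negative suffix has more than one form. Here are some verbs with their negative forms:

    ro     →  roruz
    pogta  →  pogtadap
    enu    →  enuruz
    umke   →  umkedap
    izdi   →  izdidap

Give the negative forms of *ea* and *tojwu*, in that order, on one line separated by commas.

eadap, tojwuruz

The suffix is conditioned by the last vowel: -ruz when the last vowel of the stem is a rounded vowel (*ro*, *enu*); -dap when the last vowel of the stem is an unrounded vowel (*pogta*, *umke*, *izdi*).
The last vowel of *ea* is /a/, which is an unrounded vowel, so the suffix is -dap, giving *eadap*.
Since the last vowel of *tojwu* is /u/ (a rounded vowel), it takes -ruz, giving *tojwuruz*.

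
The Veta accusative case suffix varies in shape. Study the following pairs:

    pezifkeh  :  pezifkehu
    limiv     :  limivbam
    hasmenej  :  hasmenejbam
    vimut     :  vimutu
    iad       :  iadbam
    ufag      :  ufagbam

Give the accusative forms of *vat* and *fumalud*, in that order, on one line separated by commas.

vatu, fumaludbam

The alternation tracks the final consonant of the stem — -u when the stem ends in a voiceless consonant (*pezifkeh*, *vimut*); -bam when the stem ends in a voiced consonant (*limiv*, *hasmenej*, *iad*, *ufag*).
The final consonant of *vat* is /t/, which is voiceless, so the suffix is -u, giving *vatu*.
*fumalud* — final consonant /d/ (voiced) → -bam → *fumaludbam*.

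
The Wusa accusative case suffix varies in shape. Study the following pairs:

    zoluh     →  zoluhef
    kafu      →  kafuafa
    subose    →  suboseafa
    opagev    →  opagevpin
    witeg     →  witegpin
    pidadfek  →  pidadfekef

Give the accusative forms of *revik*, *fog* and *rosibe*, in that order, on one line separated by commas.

revikef, fogpin, rosibeafa

The suffix is conditioned by the final sound: -ef when the stem ends in a voiceless consonant (*zoluh*, *pidadfek*); -pin when the stem ends in a voiced consonant (*opagev*, *witeg*); -afa when the stem ends in a vowel (*kafu*, *subose*).
The final sound of *revik* is /k/, which is a voiceless consonant, so the suffix is -ef, giving *revikef*.
The final sound of *fog* is /g/, which is a voiced consonant, so the suffix is -pin, giving *fogpin*.
The final sound of *rosibe* is /e/, which is a vowel, so the suffix is -afa, giving *rosibeafa*.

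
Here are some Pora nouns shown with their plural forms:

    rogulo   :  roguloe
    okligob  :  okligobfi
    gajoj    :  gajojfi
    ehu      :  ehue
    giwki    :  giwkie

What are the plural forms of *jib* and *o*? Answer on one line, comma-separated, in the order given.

jibfi, oe

The alternation tracks the final sound of the stem — -fi when the stem ends in a consonant (*okligob*, *gajoj*); -e when the stem ends in a vowel (*rogulo*, *ehu*, *giwki*).
The final sound of *jib* is /b/, which is a consonant, so the suffix is -fi, giving *jibfi*.
Since the final sound of *o* is /o/ (a vowel), it takes -e, giving *oe*.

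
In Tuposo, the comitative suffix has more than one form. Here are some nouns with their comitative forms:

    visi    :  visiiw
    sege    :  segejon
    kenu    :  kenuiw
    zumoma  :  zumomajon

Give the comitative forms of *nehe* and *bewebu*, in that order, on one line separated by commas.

nehejon, bewebuiw

The suffix is conditioned by the last vowel: -iw when the last vowel of the stem is a high vowel (*visi*, *kenu*); -jon when the last vowel of the stem is a non-high vowel (*sege*, *zumoma*).
*nehe*: last vowel = /e/, a non-high vowel → -jon → *nehejon*.
The last vowel of *bewebu* is /u/, which is a high vowel, so the suffix is -iw, giving *bewebuiw*.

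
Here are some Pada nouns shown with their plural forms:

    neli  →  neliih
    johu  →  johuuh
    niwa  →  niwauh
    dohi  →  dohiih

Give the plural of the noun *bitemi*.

bitemiih

The alternation tracks the last vowel of the stem — -ih when the last vowel of the stem is a front vowel (*neli*, *dohi*); -uh when the last vowel of the stem is a back vowel (*johu*, *niwa*).
Since the last vowel of *bitemi* is /i/ (a front vowel), it takes -ih, giving *bitemiih*.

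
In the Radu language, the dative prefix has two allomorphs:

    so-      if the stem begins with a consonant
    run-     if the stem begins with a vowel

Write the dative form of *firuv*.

sofiruv

*firuv*: first sound = /f/, a consonant → so- → *sofiruv*.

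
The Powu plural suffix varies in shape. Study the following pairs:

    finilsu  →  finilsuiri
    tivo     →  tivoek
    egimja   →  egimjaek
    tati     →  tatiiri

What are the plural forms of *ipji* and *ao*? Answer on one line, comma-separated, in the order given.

The alternation tracks the last vowel of the stem — -iri when the last vowel of the stem is a high vowel (*finilsu*, *tati*); -ek when the last vowel of the stem is a non-high vowel (*tivo*, *egimja*).
*ipji*: last vowel = /i/, a high vowel → -iri → *ipjiiri*.
*ao* — last vowel /o/ (a non-high vowel) → -ek → *aoek*.

ipjiiri, aoek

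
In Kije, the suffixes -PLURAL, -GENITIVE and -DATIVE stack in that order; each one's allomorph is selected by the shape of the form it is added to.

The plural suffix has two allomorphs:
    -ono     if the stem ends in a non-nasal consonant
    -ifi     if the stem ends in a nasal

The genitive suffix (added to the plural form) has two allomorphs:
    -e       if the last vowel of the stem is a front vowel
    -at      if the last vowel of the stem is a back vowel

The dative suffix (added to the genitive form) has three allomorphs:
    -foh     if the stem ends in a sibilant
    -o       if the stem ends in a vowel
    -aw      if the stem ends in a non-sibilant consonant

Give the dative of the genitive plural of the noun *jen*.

The final consonant of *jen* is /n/, which is a nasal, so the plural suffix is -ifi, giving *jenifi*.
The plural form *jenifi* — last vowel /i/ (a front vowel) → -e → *jenifie*.
The genitive form *jenifie* — final sound /e/ (a vowel) → -o → *jenifieo*.

jenifieo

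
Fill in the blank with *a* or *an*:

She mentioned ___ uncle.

The indefinite article is chosen by the initial *sound* of the following word, not its spelling.
*uncle* begins with the sound /ʌ/ (u pronounced /ʌ/) — a vowel sound.
So the article is *an*: She mentioned an uncle.

an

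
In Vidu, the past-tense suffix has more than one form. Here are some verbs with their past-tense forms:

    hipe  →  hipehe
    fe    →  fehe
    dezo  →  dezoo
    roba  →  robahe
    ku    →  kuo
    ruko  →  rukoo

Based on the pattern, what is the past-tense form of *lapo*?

lapoo

The alternation tracks the last vowel of the stem — -o when the last vowel of the stem is a rounded vowel (*dezo*, *ku*, *ruko*); -he when the last vowel of the stem is an unrounded vowel (*hipe*, *fe*, *roba*).
The last vowel of *lapo* is /o/, which is a rounded vowel, so the suffix is -o, giving *lapoo*.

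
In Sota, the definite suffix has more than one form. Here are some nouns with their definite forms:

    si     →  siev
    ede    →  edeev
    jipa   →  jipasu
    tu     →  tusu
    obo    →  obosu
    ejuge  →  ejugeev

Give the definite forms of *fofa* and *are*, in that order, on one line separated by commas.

fofasu, areev

Looking at the last vowel of each stem: -ev when the last vowel of the stem is a front vowel (*si*, *ede*, *ejuge*); -su when the last vowel of the stem is a back vowel (*jipa*, *tu*, *obo*).
*fofa*: last vowel = /a/, a back vowel → -su → *fofasu*.
The last vowel of *are* is /e/, which is a front vowel, so the suffix is -ev, giving *areev*.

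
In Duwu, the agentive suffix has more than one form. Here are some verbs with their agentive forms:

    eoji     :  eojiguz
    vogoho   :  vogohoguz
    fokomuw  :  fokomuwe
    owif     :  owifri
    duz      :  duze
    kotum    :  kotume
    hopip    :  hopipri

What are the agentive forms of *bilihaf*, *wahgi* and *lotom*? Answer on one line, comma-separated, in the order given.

The suffix is conditioned by the final sound: -ri when the stem ends in a voiceless consonant (*owif*, *hopip*); -e when the stem ends in a voiced consonant (*fokomuw*, *duz*, *kotum*); -guz when the stem ends in a vowel (*eoji*, *vogoho*).
The final sound of *bilihaf* is /f/, which is a voiceless consonant, so the suffix is -ri, giving *bilihafri*.
*wahgi*: final sound = /i/, a vowel → -guz → *wahgiguz*.
Since the final sound of *lotom* is /m/ (a voiced consonant), it takes -e, giving *lotome*.

bilihafri, wahgiguz, lotome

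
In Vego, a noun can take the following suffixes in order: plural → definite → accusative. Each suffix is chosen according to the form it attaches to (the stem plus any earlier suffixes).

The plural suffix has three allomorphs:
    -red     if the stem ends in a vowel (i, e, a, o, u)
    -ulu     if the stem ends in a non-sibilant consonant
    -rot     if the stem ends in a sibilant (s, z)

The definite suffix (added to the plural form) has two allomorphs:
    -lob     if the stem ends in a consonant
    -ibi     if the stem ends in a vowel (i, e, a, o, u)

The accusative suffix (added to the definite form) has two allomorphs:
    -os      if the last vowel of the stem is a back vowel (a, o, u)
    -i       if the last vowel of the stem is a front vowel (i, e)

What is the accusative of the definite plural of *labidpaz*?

*labidpaz*: final sound = /z/, a sibilant → -rot → *labidpazrot*.
The plural form *labidpazrot*: final sound = /t/, a consonant → -lob → *labidpazrotlob*.
The last vowel of the definite form *labidpazrotlob* is /o/, which is a back vowel, so the accusative suffix is -os, giving *labidpazrotlobos*.

labidpazrotlobos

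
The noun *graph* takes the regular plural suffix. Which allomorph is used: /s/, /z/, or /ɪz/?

The stem *graph* ends in a voiceless non-sibilant consonant.
The plural suffix surfaces as /ɪz/ after sibilants, /s/ after other voiceless consonants, and /z/ after other voiced sounds.
So the plural -s on *graph* is pronounced /s/.

/s/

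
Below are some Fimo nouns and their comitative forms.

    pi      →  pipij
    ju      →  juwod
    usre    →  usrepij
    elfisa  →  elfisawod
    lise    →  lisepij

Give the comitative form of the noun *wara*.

warawod

The pattern is front/back vowel harmony: -pij when the last vowel of the stem is a front vowel (*pi*, *usre*, *lise*); -wod when the last vowel of the stem is a back vowel (*ju*, *elfisa*).
*wara*: last vowel = /a/, a back vowel → -wod → *warawod*.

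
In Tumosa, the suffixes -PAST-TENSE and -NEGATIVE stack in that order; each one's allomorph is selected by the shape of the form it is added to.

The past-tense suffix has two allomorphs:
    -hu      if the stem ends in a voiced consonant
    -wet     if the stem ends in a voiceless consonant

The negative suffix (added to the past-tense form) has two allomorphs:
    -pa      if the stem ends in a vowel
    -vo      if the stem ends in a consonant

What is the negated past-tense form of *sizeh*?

sizehwetvo

The final consonant of *sizeh* is /h/, which is voiceless, so the past-tense suffix is -wet, giving *sizehwet*.
The past-tense form *sizehwet* — final sound /t/ (a consonant) → -vo → *sizehwetvo*.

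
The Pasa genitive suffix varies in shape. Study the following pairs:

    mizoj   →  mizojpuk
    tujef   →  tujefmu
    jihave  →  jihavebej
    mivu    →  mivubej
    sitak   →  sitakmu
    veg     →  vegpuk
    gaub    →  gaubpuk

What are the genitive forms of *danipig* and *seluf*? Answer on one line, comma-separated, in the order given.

danipigpuk, selufmu

Looking at the final sound of each stem: -mu when the stem ends in a voiceless consonant (*tujef*, *sitak*); -puk when the stem ends in a voiced consonant (*mizoj*, *veg*, *gaub*); -bej when the stem ends in a vowel (*jihave*, *mivu*).
*danipig* — final sound /g/ (a voiced consonant) → -puk → *danipigpuk*.
Since the final sound of *seluf* is /f/ (a voiceless consonant), it takes -mu, giving *selufmu*.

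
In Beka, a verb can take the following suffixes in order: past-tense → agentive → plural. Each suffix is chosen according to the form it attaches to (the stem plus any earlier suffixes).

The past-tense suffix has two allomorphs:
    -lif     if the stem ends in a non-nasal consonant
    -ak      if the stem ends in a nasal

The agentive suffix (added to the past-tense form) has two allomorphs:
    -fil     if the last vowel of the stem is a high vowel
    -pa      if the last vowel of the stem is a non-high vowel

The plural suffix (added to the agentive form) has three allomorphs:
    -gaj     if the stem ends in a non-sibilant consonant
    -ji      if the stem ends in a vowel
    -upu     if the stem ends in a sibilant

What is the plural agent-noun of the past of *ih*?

ihliffilgaj

*ih*: final consonant = /h/, non-nasal → -lif → *ihlif*.
The past-tense form *ihlif* — last vowel /i/ (a high vowel) → -fil → *ihliffil*.
The final sound of the agentive form *ihliffil* is /l/, which is a non-sibilant consonant, so the plural suffix is -gaj, giving *ihliffilgaj*.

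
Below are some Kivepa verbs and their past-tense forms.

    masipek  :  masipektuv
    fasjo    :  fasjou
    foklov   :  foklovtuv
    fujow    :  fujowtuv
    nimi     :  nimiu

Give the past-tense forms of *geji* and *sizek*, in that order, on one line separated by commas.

The alternation tracks the final sound of the stem — -tuv when the stem ends in a consonant (*masipek*, *foklov*, *fujow*); -u when the stem ends in a vowel (*fasjo*, *nimi*).
*geji*: final sound = /i/, a vowel → -u → *gejiu*.
*sizek*: final sound = /k/, a consonant → -tuv → *sizektuv*.

gejiu, sizektuv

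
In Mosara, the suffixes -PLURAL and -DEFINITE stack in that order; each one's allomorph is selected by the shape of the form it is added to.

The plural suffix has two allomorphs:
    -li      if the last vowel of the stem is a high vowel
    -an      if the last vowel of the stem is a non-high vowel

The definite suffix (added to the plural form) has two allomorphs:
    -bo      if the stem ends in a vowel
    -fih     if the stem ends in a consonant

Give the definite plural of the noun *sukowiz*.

The last vowel of *sukowiz* is /i/, which is a high vowel, so the plural suffix is -li, giving *sukowizli*.
The plural form *sukowizli* — final sound /i/ (a vowel) → -bo → *sukowizlibo*.

sukowizlibo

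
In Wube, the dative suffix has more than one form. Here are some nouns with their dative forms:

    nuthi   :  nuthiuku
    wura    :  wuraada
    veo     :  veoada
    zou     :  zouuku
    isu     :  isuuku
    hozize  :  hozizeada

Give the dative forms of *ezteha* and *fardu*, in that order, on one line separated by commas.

eztehaada, farduuku

The pattern is height harmony: -uku when the last vowel of the stem is a high vowel (*nuthi*, *zou*, *isu*); -ada when the last vowel of the stem is a non-high vowel (*wura*, *veo*, *hozize*).
Since the last vowel of *ezteha* is /a/ (a non-high vowel), it takes -ada, giving *eztehaada*.
Since the last vowel of *fardu* is /u/ (a high vowel), it takes -uku, giving *farduuku*.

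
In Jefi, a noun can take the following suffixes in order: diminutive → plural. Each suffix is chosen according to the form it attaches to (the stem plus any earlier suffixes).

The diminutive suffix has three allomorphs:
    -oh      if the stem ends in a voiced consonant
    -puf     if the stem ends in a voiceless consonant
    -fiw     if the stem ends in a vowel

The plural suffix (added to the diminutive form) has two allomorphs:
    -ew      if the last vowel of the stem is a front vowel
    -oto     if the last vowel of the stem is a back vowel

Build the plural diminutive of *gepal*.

gepalohoto

*gepal* — final sound /l/ (a voiced consonant) → -oh → *gepaloh*.
The diminutive form *gepaloh* — last vowel /o/ (a back vowel) → -oto → *gepalohoto*.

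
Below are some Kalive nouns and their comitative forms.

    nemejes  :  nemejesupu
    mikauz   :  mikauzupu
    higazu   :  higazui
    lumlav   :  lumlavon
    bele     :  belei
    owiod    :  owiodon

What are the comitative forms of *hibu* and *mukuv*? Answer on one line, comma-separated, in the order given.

hibui, mukuvon

The pattern is sibilance of the final sound: -upu when the stem ends in a sibilant (*nemejes*, *mikauz*); -on when the stem ends in a non-sibilant consonant (*lumlav*, *owiod*); -i when the stem ends in a vowel (*higazu*, *bele*).
The final sound of *hibu* is /u/, which is a vowel, so the suffix is -i, giving *hibui*.
The final sound of *mukuv* is /v/, which is a non-sibilant consonant, so the suffix is -on, giving *mukuvon*.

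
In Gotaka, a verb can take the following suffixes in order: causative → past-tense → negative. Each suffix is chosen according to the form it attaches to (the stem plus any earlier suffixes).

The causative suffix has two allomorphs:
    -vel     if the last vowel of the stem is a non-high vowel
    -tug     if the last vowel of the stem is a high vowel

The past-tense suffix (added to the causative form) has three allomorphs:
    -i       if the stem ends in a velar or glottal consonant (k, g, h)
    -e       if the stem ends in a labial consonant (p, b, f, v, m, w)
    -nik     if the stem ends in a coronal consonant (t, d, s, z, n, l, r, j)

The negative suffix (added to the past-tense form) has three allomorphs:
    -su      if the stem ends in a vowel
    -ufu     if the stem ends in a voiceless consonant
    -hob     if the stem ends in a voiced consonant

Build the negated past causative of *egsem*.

The last vowel of *egsem* is /e/, which is a non-high vowel, so the causative suffix is -vel, giving *egsemvel*.
The causative form *egsemvel*: final consonant = /l/, coronal → -nik → *egsemvelnik*.
The final sound of the past-tense form *egsemvelnik* is /k/, which is a voiceless consonant, so the negative suffix is -ufu, giving *egsemvelnikufu*.

egsemvelnikufu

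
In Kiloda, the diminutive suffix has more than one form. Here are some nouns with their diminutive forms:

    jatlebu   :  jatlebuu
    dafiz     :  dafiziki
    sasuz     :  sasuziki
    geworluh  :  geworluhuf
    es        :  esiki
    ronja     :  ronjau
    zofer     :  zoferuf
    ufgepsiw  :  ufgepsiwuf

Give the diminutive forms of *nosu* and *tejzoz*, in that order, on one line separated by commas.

nosuu, tejzoziki

The pattern is sibilance of the final sound: -iki when the stem ends in a sibilant (*dafiz*, *sasuz*, *es*); -uf when the stem ends in a non-sibilant consonant (*geworluh*, *zofer*, *ufgepsiw*); -u when the stem ends in a vowel (*jatlebu*, *ronja*).
Since the final sound of *nosu* is /u/ (a vowel), it takes -u, giving *nosuu*.
*tejzoz*: final sound = /z/, a sibilant → -iki → *tejzoziki*.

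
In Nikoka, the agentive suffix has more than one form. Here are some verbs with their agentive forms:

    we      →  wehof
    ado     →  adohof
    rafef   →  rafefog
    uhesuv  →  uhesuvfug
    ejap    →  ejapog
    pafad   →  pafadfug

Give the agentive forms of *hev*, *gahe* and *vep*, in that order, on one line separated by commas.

hevfug, gahehof, vepog

The alternation tracks the final sound of the stem — -og when the stem ends in a voiceless consonant (*rafef*, *ejap*); -fug when the stem ends in a voiced consonant (*uhesuv*, *pafad*); -hof when the stem ends in a vowel (*we*, *ado*).
The final sound of *hev* is /v/, which is a voiced consonant, so the suffix is -fug, giving *hevfug*.
*gahe* — final sound /e/ (a vowel) → -hof → *gahehof*.
Since the final sound of *vep* is /p/ (a voiceless consonant), it takes -og, giving *vepog*.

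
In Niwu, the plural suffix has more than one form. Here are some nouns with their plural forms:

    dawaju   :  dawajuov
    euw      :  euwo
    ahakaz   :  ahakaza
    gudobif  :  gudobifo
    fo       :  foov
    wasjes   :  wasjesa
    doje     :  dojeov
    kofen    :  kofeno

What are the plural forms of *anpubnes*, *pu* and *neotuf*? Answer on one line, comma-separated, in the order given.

anpubnesa, puov, neotufo

Looking at the final sound of each stem: -a when the stem ends in a sibilant (*ahakaz*, *wasjes*); -o when the stem ends in a non-sibilant consonant (*euw*, *gudobif*, *kofen*); -ov when the stem ends in a vowel (*dawaju*, *fo*, *doje*).
The final sound of *anpubnes* is /s/, which is a sibilant, so the suffix is -a, giving *anpubnesa*.
Since the final sound of *pu* is /u/ (a vowel), it takes -ov, giving *puov*.
The final sound of *neotuf* is /f/, which is a non-sibilant consonant, so the suffix is -o, giving *neotufo*.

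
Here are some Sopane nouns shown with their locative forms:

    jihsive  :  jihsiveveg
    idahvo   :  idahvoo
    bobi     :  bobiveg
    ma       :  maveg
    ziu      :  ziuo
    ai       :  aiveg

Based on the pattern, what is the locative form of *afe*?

The alternation tracks the last vowel of the stem — -o when the last vowel of the stem is a rounded vowel (*idahvo*, *ziu*); -veg when the last vowel of the stem is an unrounded vowel (*jihsive*, *bobi*, *ma*, *ai*).
Since the last vowel of *afe* is /e/ (an unrounded vowel), it takes -veg, giving *afeveg*.

afeveg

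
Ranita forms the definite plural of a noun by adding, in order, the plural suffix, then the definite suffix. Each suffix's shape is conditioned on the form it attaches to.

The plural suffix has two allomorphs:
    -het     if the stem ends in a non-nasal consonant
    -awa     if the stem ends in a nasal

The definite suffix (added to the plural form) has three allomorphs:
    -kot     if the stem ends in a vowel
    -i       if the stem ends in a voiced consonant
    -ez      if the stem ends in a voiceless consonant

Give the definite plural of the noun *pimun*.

Since the final consonant of *pimun* is /n/ (a nasal), it takes -awa, giving *pimunawa*.
The plural form *pimunawa*: final sound = /a/, a vowel → -kot → *pimunawakot*.

pimunawakot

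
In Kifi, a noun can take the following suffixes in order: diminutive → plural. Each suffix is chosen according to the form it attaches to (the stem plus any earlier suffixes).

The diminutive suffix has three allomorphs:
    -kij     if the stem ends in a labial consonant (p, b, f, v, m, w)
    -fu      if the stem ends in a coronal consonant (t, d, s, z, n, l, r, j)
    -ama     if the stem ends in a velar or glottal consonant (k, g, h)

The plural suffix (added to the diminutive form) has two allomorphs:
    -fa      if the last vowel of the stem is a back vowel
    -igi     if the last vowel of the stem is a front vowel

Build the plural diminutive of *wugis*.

wugisfufa

The final consonant of *wugis* is /s/, which is coronal, so the diminutive suffix is -fu, giving *wugisfu*.
The diminutive form *wugisfu* — last vowel /u/ (a back vowel) → -fa → *wugisfufa*.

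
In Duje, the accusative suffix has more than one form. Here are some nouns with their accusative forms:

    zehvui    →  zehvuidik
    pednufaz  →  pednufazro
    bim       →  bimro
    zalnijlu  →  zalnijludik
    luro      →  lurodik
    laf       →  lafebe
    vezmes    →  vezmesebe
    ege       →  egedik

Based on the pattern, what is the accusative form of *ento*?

entodik

The pattern is voicing of the final sound: -ebe when the stem ends in a voiceless consonant (*laf*, *vezmes*); -ro when the stem ends in a voiced consonant (*pednufaz*, *bim*); -dik when the stem ends in a vowel (*zehvui*, *zalnijlu*, *luro*, *ege*).
The final sound of *ento* is /o/, which is a vowel, so the suffix is -dik, giving *entodik*.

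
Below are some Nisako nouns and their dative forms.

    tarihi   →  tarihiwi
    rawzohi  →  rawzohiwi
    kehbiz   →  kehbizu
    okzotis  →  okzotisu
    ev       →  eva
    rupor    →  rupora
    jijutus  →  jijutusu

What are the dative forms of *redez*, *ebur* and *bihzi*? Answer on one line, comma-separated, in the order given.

The pattern is sibilance of the final sound: -u when the stem ends in a sibilant (*kehbiz*, *okzotis*, *jijutus*); -a when the stem ends in a non-sibilant consonant (*ev*, *rupor*); -wi when the stem ends in a vowel (*tarihi*, *rawzohi*).
The final sound of *redez* is /z/, which is a sibilant, so the suffix is -u, giving *redezu*.
The final sound of *ebur* is /r/, which is a non-sibilant consonant, so the suffix is -a, giving *ebura*.
Since the final sound of *bihzi* is /i/ (a vowel), it takes -wi, giving *bihziwi*.

redezu, ebura, bihziwi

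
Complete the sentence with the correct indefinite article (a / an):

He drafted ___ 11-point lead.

an

The indefinite article is chosen by the initial *sound* of the following word, not its spelling.
The number *11* is spoken "eleven", beginning with /ɪˈlɛvən/ — a vowel sound.
So the article is *an*: He drafted an 11-point lead.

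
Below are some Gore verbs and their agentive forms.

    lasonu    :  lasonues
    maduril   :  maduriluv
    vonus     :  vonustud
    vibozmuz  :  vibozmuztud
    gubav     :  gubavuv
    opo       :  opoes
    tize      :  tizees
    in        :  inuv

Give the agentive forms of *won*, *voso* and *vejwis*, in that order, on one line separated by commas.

The alternation tracks the final sound of the stem — -tud when the stem ends in a sibilant (*vonus*, *vibozmuz*); -uv when the stem ends in a non-sibilant consonant (*maduril*, *gubav*, *in*); -es when the stem ends in a vowel (*lasonu*, *opo*, *tize*).
*won*: final sound = /n/, a non-sibilant consonant → -uv → *wonuv*.
The final sound of *voso* is /o/, which is a vowel, so the suffix is -es, giving *vosoes*.
Since the final sound of *vejwis* is /s/ (a sibilant), it takes -tud, giving *vejwistud*.

wonuv, vosoes, vejwistud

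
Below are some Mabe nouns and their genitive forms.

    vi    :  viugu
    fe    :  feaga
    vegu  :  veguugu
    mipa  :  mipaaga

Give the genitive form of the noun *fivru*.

fivruugu

The pattern is height harmony: -ugu when the last vowel of the stem is a high vowel (*vi*, *vegu*); -aga when the last vowel of the stem is a non-high vowel (*fe*, *mipa*).
Since the last vowel of *fivru* is /u/ (a high vowel), it takes -ugu, giving *fivruugu*.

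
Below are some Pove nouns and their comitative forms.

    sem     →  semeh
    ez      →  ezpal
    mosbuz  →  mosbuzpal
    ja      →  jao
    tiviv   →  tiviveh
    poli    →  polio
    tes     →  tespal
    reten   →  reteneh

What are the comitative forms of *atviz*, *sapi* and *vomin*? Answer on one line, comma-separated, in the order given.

atvizpal, sapio, vomineh

The alternation tracks the final sound of the stem — -pal when the stem ends in a sibilant (*ez*, *mosbuz*, *tes*); -eh when the stem ends in a non-sibilant consonant (*sem*, *tiviv*, *reten*); -o when the stem ends in a vowel (*ja*, *poli*).
Since the final sound of *atviz* is /z/ (a sibilant), it takes -pal, giving *atvizpal*.
*sapi*: final sound = /i/, a vowel → -o → *sapio*.
The final sound of *vomin* is /n/, which is a non-sibilant consonant, so the suffix is -eh, giving *vomineh*.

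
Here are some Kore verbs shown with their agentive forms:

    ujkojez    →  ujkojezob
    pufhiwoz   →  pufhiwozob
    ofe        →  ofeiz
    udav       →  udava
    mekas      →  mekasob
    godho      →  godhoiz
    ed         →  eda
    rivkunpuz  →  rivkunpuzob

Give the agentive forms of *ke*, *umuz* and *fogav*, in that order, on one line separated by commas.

keiz, umuzob, fogava

The suffix is conditioned by the final sound: -ob when the stem ends in a sibilant (*ujkojez*, *pufhiwoz*, *mekas*, *rivkunpuz*); -a when the stem ends in a non-sibilant consonant (*udav*, *ed*); -iz when the stem ends in a vowel (*ofe*, *godho*).
*ke* — final sound /e/ (a vowel) → -iz → *keiz*.
*umuz*: final sound = /z/, a sibilant → -ob → *umuzob*.
The final sound of *fogav* is /v/, which is a non-sibilant consonant, so the suffix is -a, giving *fogava*.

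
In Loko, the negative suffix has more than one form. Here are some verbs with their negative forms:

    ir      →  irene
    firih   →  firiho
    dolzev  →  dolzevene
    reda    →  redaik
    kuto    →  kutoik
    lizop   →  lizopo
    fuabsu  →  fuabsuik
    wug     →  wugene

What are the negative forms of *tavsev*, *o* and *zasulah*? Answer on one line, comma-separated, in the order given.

The alternation tracks the final sound of the stem — -o when the stem ends in a voiceless consonant (*firih*, *lizop*); -ene when the stem ends in a voiced consonant (*ir*, *dolzev*, *wug*); -ik when the stem ends in a vowel (*reda*, *kuto*, *fuabsu*).
*tavsev*: final sound = /v/, a voiced consonant → -ene → *tavsevene*.
*o* — final sound /o/ (a vowel) → -ik → *oik*.
The final sound of *zasulah* is /h/, which is a voiceless consonant, so the suffix is -o, giving *zasulaho*.

tavsevene, oik, zasulaho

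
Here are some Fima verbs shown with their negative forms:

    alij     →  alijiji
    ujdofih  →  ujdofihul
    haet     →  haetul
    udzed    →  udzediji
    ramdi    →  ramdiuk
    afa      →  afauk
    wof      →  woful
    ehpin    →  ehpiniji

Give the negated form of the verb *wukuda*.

wukudauk

The alternation tracks the final sound of the stem — -ul when the stem ends in a voiceless consonant (*ujdofih*, *haet*, *wof*); -iji when the stem ends in a voiced consonant (*alij*, *udzed*, *ehpin*); -uk when the stem ends in a vowel (*ramdi*, *afa*).
*wukuda*: final sound = /a/, a vowel → -uk → *wukudauk*.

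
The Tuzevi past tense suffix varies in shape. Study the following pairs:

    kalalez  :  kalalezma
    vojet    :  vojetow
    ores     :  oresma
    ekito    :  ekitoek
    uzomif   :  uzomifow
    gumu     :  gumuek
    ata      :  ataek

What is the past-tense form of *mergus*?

mergusma

The pattern is sibilance of the final sound: -ma when the stem ends in a sibilant (*kalalez*, *ores*); -ow when the stem ends in a non-sibilant consonant (*vojet*, *uzomif*); -ek when the stem ends in a vowel (*ekito*, *gumu*, *ata*).
*mergus*: final sound = /s/, a sibilant → -ma → *mergusma*.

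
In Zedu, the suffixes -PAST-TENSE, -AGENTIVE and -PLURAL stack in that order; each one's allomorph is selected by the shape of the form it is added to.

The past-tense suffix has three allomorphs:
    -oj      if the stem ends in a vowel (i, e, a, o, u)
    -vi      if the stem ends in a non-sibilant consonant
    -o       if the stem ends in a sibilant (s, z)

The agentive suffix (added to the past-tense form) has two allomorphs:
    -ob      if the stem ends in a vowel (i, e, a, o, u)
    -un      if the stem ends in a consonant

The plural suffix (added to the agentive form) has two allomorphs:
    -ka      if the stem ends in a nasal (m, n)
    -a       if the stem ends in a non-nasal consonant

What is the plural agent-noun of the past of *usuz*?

*usuz*: final sound = /z/, a sibilant → -o → *usuzo*.
The past-tense form *usuzo*: final sound = /o/, a vowel → -ob → *usuzoob*.
Since the final consonant of the agentive form *usuzoob* is /b/ (non-nasal), it takes -a, giving *usuzooba*.

usuzooba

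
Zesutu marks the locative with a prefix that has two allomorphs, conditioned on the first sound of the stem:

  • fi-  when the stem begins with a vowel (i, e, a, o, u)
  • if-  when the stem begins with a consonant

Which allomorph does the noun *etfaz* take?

fi-

Since the first sound of *etfaz* is /e/ (a vowel), it takes fi-.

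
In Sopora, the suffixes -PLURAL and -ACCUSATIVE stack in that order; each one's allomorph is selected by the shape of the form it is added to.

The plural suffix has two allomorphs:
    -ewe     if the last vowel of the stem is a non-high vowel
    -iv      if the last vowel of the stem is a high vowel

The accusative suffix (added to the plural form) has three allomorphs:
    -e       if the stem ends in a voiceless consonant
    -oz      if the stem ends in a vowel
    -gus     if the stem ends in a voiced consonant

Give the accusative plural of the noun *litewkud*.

litewkudivgus

Since the last vowel of *litewkud* is /u/ (a high vowel), it takes -iv, giving *litewkudiv*.
The plural form *litewkudiv*: final sound = /v/, a voiced consonant → -gus → *litewkudivgus*.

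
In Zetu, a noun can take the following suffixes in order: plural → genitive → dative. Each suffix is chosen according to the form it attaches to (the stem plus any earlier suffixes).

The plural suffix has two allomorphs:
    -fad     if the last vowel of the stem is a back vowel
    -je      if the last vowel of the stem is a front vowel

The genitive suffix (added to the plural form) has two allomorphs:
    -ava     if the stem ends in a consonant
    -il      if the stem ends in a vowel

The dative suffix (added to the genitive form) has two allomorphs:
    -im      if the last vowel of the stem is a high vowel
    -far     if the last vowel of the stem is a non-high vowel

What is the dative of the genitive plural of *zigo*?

zigofadavafar

The last vowel of *zigo* is /o/, which is a back vowel, so the plural suffix is -fad, giving *zigofad*.
The final sound of the plural form *zigofad* is /d/, which is a consonant, so the genitive suffix is -ava, giving *zigofadava*.
Since the last vowel of the genitive form *zigofadava* is /a/ (a non-high vowel), it takes -far, giving *zigofadavafar*.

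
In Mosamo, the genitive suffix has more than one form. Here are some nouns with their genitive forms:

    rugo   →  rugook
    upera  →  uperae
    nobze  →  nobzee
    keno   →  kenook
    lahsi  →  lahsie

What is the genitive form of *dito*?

ditook

The pattern is rounding harmony: -ok when the last vowel of the stem is a rounded vowel (*rugo*, *keno*); -e when the last vowel of the stem is an unrounded vowel (*upera*, *nobze*, *lahsi*).
The last vowel of *dito* is /o/, which is a rounded vowel, so the suffix is -ok, giving *ditook*.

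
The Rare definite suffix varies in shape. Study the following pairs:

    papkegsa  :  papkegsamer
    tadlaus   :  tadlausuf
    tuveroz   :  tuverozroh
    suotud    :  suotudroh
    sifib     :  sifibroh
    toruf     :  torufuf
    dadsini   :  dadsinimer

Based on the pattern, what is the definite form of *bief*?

biefuf

Looking at the final sound of each stem: -uf when the stem ends in a voiceless consonant (*tadlaus*, *toruf*); -roh when the stem ends in a voiced consonant (*tuveroz*, *suotud*, *sifib*); -mer when the stem ends in a vowel (*papkegsa*, *dadsini*).
*bief*: final sound = /f/, a voiceless consonant → -uf → *biefuf*.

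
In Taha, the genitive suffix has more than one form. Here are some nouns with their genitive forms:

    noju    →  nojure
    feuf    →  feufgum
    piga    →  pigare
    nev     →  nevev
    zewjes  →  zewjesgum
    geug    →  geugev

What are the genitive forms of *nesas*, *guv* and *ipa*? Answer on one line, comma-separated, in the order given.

nesasgum, guvev, ipare

Looking at the final sound of each stem: -gum when the stem ends in a voiceless consonant (*feuf*, *zewjes*); -ev when the stem ends in a voiced consonant (*nev*, *geug*); -re when the stem ends in a vowel (*noju*, *piga*).
*nesas*: final sound = /s/, a voiceless consonant → -gum → *nesasgum*.
*guv* — final sound /v/ (a voiced consonant) → -ev → *guvev*.
*ipa* — final sound /a/ (a vowel) → -re → *ipare*.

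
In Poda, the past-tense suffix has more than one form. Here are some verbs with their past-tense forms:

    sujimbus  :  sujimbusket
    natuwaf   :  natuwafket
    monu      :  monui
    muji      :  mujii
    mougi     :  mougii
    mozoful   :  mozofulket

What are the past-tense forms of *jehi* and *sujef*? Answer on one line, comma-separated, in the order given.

jehii, sujefket

Looking at the final sound of each stem: -ket when the stem ends in a consonant (*sujimbus*, *natuwaf*, *mozoful*); -i when the stem ends in a vowel (*monu*, *muji*, *mougi*).
*jehi* — final sound /i/ (a vowel) → -i → *jehii*.
*sujef*: final sound = /f/, a consonant → -ket → *sujefket*.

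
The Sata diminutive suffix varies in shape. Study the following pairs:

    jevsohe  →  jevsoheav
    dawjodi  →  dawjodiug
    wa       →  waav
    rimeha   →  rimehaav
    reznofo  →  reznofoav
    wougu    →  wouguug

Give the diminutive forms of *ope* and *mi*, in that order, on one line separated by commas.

The alternation tracks the last vowel of the stem — -ug when the last vowel of the stem is a high vowel (*dawjodi*, *wougu*); -av when the last vowel of the stem is a non-high vowel (*jevsohe*, *wa*, *rimeha*, *reznofo*).
*ope*: last vowel = /e/, a non-high vowel → -av → *opeav*.
The last vowel of *mi* is /i/, which is a high vowel, so the suffix is -ug, giving *miug*.

opeav, miug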